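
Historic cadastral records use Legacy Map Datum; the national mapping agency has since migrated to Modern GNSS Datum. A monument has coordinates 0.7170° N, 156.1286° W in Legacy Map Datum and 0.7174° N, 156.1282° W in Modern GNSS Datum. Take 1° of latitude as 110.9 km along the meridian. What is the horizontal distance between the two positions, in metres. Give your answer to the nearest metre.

Δφ = 0.7174° − 0.7170° = +0.0004°; Δλ = -156.1282° − -156.1286° = +0.0004°.
ΔN = Δφ × 110900 = 44.4 m; ΔE = Δλ × 110900 × cos(0.7170°) = +0.0004 × 110900 × 0.999922 = 44.4 m.
Distance = √(ΔE² + ΔN²) = √(44.4² + 44.4²) = 62.7 m.

63 m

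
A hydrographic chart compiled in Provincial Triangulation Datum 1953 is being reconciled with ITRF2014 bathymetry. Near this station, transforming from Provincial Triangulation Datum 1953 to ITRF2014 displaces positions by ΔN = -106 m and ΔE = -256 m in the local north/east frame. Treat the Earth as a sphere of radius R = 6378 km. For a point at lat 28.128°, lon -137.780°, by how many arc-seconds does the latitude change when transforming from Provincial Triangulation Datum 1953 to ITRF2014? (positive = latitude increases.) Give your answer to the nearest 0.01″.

On a sphere of radius R, 1 rad of latitude = R, so Δφ = ΔN / R = -106.0 / 6378000 = -1.6620e-05 rad = -3.428″.

Δφ = -3.43″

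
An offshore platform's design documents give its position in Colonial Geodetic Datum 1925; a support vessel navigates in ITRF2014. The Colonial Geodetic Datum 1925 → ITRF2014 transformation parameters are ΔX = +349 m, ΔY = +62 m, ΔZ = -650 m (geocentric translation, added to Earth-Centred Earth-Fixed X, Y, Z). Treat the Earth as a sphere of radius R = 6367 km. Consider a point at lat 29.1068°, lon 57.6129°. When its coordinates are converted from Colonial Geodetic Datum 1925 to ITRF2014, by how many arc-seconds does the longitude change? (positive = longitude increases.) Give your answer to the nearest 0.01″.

Δλ = -9.70″

sin φ = 0.486439, cos φ = 0.873714, sin λ = 0.844449, cos λ = 0.535637.
East component: ΔE = −sin λ·ΔX + cos λ·ΔY = −(0.844449)(349) + (0.535637)(62) = -261.50 m.
1° of latitude spans πR/180 = 111125 m; at latitude φ, 1° of longitude spans that × cos φ = 97091.6 m, so Δλ = -261.50 / 97091.6 × 3600 = -9.696″.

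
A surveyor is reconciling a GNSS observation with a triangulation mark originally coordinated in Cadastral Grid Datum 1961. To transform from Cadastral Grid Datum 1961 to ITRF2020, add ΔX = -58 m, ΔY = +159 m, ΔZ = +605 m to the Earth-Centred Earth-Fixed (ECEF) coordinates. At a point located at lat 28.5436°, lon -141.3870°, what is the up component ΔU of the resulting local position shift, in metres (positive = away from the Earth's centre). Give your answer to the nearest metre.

ΔU = 242 m

At φ = 28.5436°, λ = -141.3870°: sin φ = 0.477827, cos φ = 0.878454, sin λ = -0.624057, cos λ = -0.781379.
ΔU = cos φ cos λ·ΔX + cos φ sin λ·ΔY + sin φ·ΔZ = (0.878454)(-0.781379)(-58) + (0.878454)(-0.624057)(159) + (0.477827)(605) = 241.73 m.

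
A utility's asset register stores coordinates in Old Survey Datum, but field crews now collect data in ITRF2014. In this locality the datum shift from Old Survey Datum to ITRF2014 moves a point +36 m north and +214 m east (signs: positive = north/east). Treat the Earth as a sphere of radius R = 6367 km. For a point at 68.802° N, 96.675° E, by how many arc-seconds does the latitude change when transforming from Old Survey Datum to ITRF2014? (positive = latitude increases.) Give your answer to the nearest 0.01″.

Δφ = 1.17″

On a sphere of radius R, 1 rad of latitude = R, so Δφ = ΔN / R = 36.0 / 6367000 = 5.6542e-06 rad = 1.166″.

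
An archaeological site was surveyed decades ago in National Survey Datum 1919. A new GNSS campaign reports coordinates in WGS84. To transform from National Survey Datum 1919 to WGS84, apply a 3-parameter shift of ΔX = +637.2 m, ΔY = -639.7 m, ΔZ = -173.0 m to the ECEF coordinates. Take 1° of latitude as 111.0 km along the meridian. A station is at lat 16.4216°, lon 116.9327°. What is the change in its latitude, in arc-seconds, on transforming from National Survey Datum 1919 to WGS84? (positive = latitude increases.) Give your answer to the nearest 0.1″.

Δφ = 2.5″

sin φ = 0.282703, cos φ = 0.959207, sin λ = 0.891539, cos λ = -0.452944.
North component: ΔN = −sin φ cos λ·ΔX − sin φ sin λ·ΔY + cos φ·ΔZ = −(0.282703)(-0.452944)(637.2) − (0.282703)(0.891539)(-639.7) + (0.959207)(-173.0) = 76.88 m.
1° of latitude spans 111000 m, so Δφ = 76.88 / 111000 × 3600 = 2.493″.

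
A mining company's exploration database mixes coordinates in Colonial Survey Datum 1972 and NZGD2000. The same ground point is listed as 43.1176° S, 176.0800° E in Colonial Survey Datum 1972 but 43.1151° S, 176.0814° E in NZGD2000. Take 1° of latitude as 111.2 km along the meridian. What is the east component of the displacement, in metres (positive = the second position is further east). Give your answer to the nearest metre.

ΔE = 114 m

Δφ = -43.1151° − -43.1176° = +0.0025°; Δλ = 176.0814° − 176.0800° = +0.0014°.
ΔN = Δφ × 111200 = 278.0 m; ΔE = Δλ × 111200 × cos(-43.1176°) = +0.0014 × 111200 × 0.729952 = 113.6 m.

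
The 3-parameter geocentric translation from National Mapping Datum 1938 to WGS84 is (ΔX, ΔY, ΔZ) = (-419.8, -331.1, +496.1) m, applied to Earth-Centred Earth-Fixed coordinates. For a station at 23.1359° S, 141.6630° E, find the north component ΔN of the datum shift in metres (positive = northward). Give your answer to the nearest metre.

At φ = -23.1359°, λ = 141.6630°: sin φ = -0.392913, cos φ = 0.919575, sin λ = 0.620286, cos λ = -0.784376.
ΔN = −sin φ cos λ·ΔX − sin φ sin λ·ΔY + cos φ·ΔZ = −(-0.392913)(-0.784376)(-419.8) − (-0.392913)(0.620286)(-331.1) + (0.919575)(496.1) = 504.89 m.

ΔN = 505 m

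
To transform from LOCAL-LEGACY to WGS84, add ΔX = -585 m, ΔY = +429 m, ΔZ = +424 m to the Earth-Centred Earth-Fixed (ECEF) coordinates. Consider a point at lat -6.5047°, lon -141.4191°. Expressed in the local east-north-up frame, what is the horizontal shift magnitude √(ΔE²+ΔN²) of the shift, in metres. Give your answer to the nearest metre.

828 m

At φ = -6.5047°, λ = -141.4191°: sin φ = -0.113285, cos φ = 0.993563, sin λ = -0.623619, cos λ = -0.781728.
ΔE = −sin λ·ΔX + cos λ·ΔY = −(-0.623619)·(-585) + (-0.781728)·(429) = -700.18 m.
ΔN = −sin φ cos λ·ΔX − sin φ sin λ·ΔY + cos φ·ΔZ = −(-0.113285)(-0.781728)(-585) − (-0.113285)(-0.623619)(429) + (0.993563)(424) = 442.77 m.
Horizontal magnitude = √(ΔE² + ΔN²) = √((-700.18)² + 442.77²) = 828.43 m.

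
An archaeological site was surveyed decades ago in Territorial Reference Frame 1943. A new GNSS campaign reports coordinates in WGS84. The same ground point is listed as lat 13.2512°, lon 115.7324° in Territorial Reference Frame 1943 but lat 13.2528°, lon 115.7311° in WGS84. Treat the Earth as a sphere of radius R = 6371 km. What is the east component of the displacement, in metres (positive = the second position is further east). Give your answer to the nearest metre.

ΔE = -141 m

Δφ = 13.2528° − 13.2512° = +0.0016°; Δλ = 115.7311° − 115.7324° = -0.0013°.
1° along a meridian = πR/180 = 111195 m.
ΔN = Δφ × 111195 = 177.9 m; ΔE = Δλ × 111195 × cos(13.2512°) = -0.0013 × 111195 × 0.973374 = -140.7 m.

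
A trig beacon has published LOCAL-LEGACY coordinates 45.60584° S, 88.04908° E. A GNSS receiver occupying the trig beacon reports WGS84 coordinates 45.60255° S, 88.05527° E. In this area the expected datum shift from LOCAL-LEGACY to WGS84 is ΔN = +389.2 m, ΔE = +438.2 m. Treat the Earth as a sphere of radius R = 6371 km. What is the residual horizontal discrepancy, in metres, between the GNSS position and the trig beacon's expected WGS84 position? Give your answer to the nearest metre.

Observed coordinate differences: Δφ = +0.00329°, Δλ = +0.00619°.
Converting to metres (1° lat = 111195 m, cos φ = 0.699591): observed ΔN = 365.8 m, observed ΔE = 481.5 m.
Subtracting the expected shift leaves a residual of 365.8 − (389.2) = -23.4 m north and 481.5 − (438.2) = 43.3 m east.
Residual distance = √((-23.4)² + 43.3²) = 49.2 m.

49 m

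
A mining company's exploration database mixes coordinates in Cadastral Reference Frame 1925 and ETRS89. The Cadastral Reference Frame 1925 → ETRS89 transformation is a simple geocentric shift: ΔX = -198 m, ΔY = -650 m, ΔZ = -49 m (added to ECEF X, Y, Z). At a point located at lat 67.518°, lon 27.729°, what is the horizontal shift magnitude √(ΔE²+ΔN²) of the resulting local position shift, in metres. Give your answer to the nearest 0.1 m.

642.0 m

At φ = 67.518°, λ = 27.729°: sin φ = 0.924000, cos φ = 0.382393, sin λ = 0.465290, cos λ = 0.885158.
ΔE = −sin λ·ΔX + cos λ·ΔY = −(0.465290)·(-198) + (0.885158)·(-650) = -483.23 m.
ΔN = −sin φ cos λ·ΔX − sin φ sin λ·ΔY + cos φ·ΔZ = −(0.924000)(0.885158)(-198) − (0.924000)(0.465290)(-650) + (0.382393)(-49) = 422.66 m.
Horizontal magnitude = √(ΔE² + ΔN²) = √((-483.23)² + 422.66²) = 641.99 m.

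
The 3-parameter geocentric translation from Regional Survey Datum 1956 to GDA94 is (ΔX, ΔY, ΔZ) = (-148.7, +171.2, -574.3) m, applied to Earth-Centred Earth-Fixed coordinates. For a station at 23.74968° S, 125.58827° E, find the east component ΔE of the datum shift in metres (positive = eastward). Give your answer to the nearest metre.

At φ = -23.74968°, λ = 125.58827°: sin φ = -0.402742, cos φ = 0.915314, sin λ = 0.813220, cos λ = -0.581956.
ΔE = −sin λ·ΔX + cos λ·ΔY = −(0.813220)·(-148.7) + (-0.581956)·(171.2) = 21.29 m.

ΔE = 21 m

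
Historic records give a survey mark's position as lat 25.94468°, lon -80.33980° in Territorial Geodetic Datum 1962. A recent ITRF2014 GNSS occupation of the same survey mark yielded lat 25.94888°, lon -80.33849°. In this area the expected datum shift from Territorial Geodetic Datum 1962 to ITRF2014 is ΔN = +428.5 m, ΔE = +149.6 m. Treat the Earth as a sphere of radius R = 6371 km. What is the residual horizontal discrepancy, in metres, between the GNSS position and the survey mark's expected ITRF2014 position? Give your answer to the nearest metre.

43 m

Observed coordinate differences: Δφ = +0.00420°, Δλ = +0.00131°.
Converting to metres (1° lat = 111195 m, cos φ = 0.899217): observed ΔN = 467.0 m, observed ΔE = 131.0 m.
Subtracting the expected shift leaves a residual of 467.0 − (428.5) = 38.5 m north and 131.0 − (149.6) = -18.6 m east.
Residual distance = √(38.5² + (-18.6)²) = 42.8 m.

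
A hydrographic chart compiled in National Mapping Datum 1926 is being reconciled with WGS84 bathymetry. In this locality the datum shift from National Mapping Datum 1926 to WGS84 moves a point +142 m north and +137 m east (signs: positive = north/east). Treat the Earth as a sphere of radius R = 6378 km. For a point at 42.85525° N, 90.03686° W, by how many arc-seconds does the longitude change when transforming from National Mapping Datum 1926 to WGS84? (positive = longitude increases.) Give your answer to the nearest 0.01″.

At latitude 42.85525°, cos φ = 0.733074.
One radian of longitude at latitude φ spans R cos φ, so Δλ = ΔE / (R cos φ) = 137.0 / (6378000 × 0.733074) = 2.9301e-05 rad = 6.044″.

Δλ = 6.04″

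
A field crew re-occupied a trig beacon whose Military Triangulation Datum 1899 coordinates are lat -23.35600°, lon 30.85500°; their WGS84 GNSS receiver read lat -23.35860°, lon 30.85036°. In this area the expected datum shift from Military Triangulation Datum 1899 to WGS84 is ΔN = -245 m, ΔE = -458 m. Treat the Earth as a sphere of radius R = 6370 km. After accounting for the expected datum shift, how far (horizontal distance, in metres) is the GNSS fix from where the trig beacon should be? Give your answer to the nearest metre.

47 m

Observed coordinate differences: Δφ = -0.00260°, Δλ = -0.00464°.
Converting to metres (1° lat = 111177 m, cos φ = 0.918059): observed ΔN = -289.1 m, observed ΔE = -473.6 m.
Subtracting the expected shift leaves a residual of -289.1 − (-245) = -44.1 m north and -473.6 − (-458) = -15.6 m east.
Residual distance = √((-44.1)² + (-15.6)²) = 46.7 m.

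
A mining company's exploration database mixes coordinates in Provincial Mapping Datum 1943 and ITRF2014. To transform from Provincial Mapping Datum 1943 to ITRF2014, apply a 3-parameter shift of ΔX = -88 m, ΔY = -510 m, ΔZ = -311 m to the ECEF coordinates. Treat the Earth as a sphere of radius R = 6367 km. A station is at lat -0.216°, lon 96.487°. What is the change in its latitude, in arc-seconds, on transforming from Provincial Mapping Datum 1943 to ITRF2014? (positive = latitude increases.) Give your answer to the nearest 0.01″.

sin φ = -0.003770, cos φ = 0.999993, sin λ = 0.993598, cos λ = -0.112978.
North component: ΔN = −sin φ cos λ·ΔX − sin φ sin λ·ΔY + cos φ·ΔZ = −(-0.003770)(-0.112978)(-88) − (-0.003770)(0.993598)(-510) + (0.999993)(-311) = -312.87 m.
1° of latitude spans πR/180 = 111125 m, so Δφ = -312.87 / 111125 × 3600 = -10.136″.

Δφ = -10.14″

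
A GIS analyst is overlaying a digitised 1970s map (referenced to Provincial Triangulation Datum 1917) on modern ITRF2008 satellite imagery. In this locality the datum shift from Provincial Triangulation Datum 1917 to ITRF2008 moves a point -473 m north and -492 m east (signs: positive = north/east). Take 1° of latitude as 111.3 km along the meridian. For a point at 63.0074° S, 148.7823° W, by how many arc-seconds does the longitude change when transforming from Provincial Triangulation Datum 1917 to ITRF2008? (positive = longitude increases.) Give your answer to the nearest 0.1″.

At latitude -63.0074°, cos φ = 0.453875.
1° of longitude at this latitude = 111.3 × cos φ = 50.52 km, so Δλ = -492.0 / 50516.3 = -0.0097394° = -35.062″.

Δλ = -35.1″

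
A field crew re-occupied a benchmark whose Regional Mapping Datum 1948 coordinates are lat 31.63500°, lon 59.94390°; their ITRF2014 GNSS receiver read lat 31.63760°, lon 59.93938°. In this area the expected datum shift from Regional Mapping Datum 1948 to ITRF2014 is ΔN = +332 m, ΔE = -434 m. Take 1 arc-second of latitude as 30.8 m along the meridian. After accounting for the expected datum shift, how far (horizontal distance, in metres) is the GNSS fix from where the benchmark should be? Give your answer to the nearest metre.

Observed coordinate differences: Δφ = +0.00260°, Δλ = -0.00452°.
Converting to metres (1° lat = 110880 m, cos φ = 0.851407): observed ΔN = 288.3 m, observed ΔE = -426.7 m.
Subtracting the expected shift leaves a residual of 288.3 − (332) = -43.7 m north and -426.7 − (-434) = 7.3 m east.
Residual distance = √((-43.7)² + 7.3²) = 44.3 m.

44 m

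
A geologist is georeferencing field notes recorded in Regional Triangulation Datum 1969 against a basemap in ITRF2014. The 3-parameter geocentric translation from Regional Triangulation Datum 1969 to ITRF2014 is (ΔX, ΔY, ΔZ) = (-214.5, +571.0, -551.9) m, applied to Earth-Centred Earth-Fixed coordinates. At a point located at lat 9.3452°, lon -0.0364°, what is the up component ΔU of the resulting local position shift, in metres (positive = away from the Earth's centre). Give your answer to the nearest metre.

At φ = 9.3452°, λ = -0.0364°: sin φ = 0.162382, cos φ = 0.986728, sin λ = -0.000635, cos λ = 1.000000.
ΔU = cos φ cos λ·ΔX + cos φ sin λ·ΔY + sin φ·ΔZ = (0.986728)(1.000000)(-214.5) + (0.986728)(-0.000635)(571.0) + (0.162382)(-551.9) = -301.63 m.

ΔU = -302 m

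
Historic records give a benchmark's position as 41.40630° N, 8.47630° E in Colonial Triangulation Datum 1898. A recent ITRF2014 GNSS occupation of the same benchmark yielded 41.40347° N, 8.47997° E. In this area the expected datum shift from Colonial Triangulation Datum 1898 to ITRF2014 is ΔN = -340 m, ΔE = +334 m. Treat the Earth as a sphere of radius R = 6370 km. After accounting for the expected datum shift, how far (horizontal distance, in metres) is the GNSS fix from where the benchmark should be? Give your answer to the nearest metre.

38 m

Observed coordinate differences: Δφ = -0.00283°, Δλ = +0.00367°.
Converting to metres (1° lat = 111177 m, cos φ = 0.750038): observed ΔN = -314.6 m, observed ΔE = 306.0 m.
Subtracting the expected shift leaves a residual of -314.6 − (-340) = 25.4 m north and 306.0 − (334) = -28.0 m east.
Residual distance = √(25.4² + (-28.0)²) = 37.8 m.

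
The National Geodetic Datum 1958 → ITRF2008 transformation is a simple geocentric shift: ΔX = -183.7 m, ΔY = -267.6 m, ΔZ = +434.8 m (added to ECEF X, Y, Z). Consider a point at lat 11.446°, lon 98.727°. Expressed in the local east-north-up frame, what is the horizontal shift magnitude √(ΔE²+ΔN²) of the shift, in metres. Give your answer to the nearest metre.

523 m

The local east axis at (φ, λ) is (−sin λ, cos λ, 0), so ΔE = −sin(98.727°)·(-183.7) + cos(98.727°)·(-267.6) = 222.18 m.
The local north axis is (−sin φ cos λ, −sin φ sin λ, cos φ), giving ΔN = -5.531 + 52.489 + 426.153 = 473.11 m.
Horizontal magnitude = √(ΔE² + ΔN²) = √(222.18² + 473.11²) = 522.68 m.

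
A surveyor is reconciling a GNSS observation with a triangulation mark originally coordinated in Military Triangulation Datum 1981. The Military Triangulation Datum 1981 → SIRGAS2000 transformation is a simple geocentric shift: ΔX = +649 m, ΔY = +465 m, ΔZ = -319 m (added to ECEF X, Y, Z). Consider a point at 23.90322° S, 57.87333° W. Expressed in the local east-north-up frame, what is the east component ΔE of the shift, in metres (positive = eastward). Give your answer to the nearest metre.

ΔE = 797 m

The local east axis at (φ, λ) is (−sin λ, cos λ, 0), so ΔE = −sin(-57.87333°)·649 + cos(-57.87333°)·465 = 796.91 m.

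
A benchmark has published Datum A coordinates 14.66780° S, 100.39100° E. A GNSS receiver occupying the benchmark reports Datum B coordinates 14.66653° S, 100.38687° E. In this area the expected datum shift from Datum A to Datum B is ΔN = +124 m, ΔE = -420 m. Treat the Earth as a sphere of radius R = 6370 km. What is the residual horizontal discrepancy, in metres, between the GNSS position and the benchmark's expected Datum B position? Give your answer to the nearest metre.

30 m

Observed coordinate differences: Δφ = +0.00127°, Δλ = -0.00413°.
Converting to metres (1° lat = 111177 m, cos φ = 0.967410): observed ΔN = 141.2 m, observed ΔE = -444.2 m.
Subtracting the expected shift leaves a residual of 141.2 − (124) = 17.2 m north and -444.2 − (-420) = -24.2 m east.
Residual distance = √(17.2² + (-24.2)²) = 29.7 m.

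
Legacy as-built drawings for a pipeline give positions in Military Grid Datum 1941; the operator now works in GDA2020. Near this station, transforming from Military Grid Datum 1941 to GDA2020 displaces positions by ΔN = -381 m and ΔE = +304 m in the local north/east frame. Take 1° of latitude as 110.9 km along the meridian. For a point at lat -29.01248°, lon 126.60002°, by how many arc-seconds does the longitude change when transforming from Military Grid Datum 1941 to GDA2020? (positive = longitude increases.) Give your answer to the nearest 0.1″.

At latitude -29.01248°, cos φ = 0.874514.
1° of longitude at this latitude = 110.9 × cos φ = 96.98 km, so Δλ = 304.0 / 96983.6 = 0.0031346° = 11.284″.

Δλ = 11.3″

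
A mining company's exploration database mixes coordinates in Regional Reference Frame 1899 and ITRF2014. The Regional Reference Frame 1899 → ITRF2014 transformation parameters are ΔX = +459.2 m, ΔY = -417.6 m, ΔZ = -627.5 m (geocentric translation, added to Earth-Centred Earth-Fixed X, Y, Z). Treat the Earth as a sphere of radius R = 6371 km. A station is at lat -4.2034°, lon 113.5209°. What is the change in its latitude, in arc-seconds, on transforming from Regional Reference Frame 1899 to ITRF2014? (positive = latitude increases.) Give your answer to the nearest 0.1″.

Δφ = -21.6″

sin φ = -0.073297, cos φ = 0.997310, sin λ = 0.916915, cos λ = -0.399084.
North component: ΔN = −sin φ cos λ·ΔX − sin φ sin λ·ΔY + cos φ·ΔZ = −(-0.073297)(-0.399084)(459.2) − (-0.073297)(0.916915)(-417.6) + (0.997310)(-627.5) = -667.31 m.
1° of latitude spans πR/180 = 111195 m, so Δφ = -667.31 / 111195 × 3600 = -21.605″.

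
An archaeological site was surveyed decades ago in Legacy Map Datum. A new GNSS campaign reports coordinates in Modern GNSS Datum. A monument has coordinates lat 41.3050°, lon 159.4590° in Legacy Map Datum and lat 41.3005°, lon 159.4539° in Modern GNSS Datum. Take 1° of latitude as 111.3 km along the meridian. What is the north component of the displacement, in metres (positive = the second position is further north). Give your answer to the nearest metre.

ΔN = -501 m

Δφ = 41.3005° − 41.3050° = -0.0045°; Δλ = 159.4539° − 159.4590° = -0.0051°.
ΔN = Δφ × 111300 = -500.9 m; ΔE = Δλ × 111300 × cos(41.3050°) = -0.0051 × 111300 × 0.751207 = -426.4 m.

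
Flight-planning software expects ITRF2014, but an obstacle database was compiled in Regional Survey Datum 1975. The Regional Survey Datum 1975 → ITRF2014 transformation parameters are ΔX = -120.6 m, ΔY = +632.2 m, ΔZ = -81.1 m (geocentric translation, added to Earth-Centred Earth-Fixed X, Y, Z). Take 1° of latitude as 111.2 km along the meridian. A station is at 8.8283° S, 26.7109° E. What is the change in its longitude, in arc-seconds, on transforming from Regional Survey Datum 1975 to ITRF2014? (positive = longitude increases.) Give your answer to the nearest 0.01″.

sin φ = -0.153474, cos φ = 0.988153, sin λ = 0.449489, cos λ = 0.893286.
East component: ΔE = −sin λ·ΔX + cos λ·ΔY = −(0.449489)(-120.6) + (0.893286)(632.2) = 618.94 m.
1° of latitude spans 111200 m; at latitude φ, 1° of longitude spans that × cos φ = 109882.6 m, so Δλ = 618.94 / 109882.6 × 3600 = 20.278″.

Δλ = 20.28″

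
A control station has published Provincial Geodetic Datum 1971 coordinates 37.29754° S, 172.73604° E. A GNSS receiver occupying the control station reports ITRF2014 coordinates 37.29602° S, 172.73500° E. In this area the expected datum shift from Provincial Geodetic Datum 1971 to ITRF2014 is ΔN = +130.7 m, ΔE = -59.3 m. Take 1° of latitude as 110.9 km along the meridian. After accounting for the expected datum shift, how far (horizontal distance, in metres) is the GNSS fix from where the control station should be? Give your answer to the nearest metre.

50 m

Observed coordinate differences: Δφ = +0.00152°, Δλ = -0.00104°.
Converting to metres (1° lat = 110900 m, cos φ = 0.795499): observed ΔN = 168.6 m, observed ΔE = -91.7 m.
Subtracting the expected shift leaves a residual of 168.6 − (130.7) = 37.9 m north and -91.7 − (-59.3) = -32.4 m east.
Residual distance = √(37.9² + (-32.4)²) = 49.9 m.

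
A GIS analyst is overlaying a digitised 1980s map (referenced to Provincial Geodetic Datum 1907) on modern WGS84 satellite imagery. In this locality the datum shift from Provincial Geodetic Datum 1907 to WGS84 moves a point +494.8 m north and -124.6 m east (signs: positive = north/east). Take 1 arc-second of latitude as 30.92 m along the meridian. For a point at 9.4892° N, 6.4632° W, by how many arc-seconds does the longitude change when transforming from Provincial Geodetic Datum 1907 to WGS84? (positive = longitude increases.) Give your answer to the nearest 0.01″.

Δλ = -4.09″

At latitude 9.4892°, cos φ = 0.986317.
1″ of longitude at this latitude = 30.92 × cos φ = 30.4969 m, so Δλ = -124.6 / 30.4969 = -4.086″.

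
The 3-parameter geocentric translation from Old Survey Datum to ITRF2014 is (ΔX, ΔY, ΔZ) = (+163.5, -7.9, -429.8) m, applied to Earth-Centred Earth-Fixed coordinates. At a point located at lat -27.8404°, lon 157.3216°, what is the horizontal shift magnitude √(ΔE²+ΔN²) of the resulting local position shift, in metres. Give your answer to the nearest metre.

At φ = -27.8404°, λ = 157.3216°: sin φ = -0.467010, cos φ = 0.884252, sin λ = 0.385558, cos λ = -0.922684.
ΔE = −sin λ·ΔX + cos λ·ΔY = −(0.385558)·(163.5) + (-0.922684)·(-7.9) = -55.75 m.
ΔN = −sin φ cos λ·ΔX − sin φ sin λ·ΔY + cos φ·ΔZ = −(-0.467010)(-0.922684)(163.5) − (-0.467010)(0.385558)(-7.9) + (0.884252)(-429.8) = -451.93 m.
Horizontal magnitude = √(ΔE² + ΔN²) = √((-55.75)² + (-451.93)²) = 455.35 m.

455 m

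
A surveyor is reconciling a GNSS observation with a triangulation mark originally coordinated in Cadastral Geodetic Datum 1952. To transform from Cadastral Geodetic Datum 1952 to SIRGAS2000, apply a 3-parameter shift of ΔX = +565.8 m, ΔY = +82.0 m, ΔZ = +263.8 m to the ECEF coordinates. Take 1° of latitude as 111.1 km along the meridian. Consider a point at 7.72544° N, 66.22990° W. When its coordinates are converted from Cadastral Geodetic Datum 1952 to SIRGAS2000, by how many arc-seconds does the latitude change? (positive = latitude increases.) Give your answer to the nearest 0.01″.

sin φ = 0.134426, cos φ = 0.990924, sin λ = -0.915170, cos λ = 0.403068.
North component: ΔN = −sin φ cos λ·ΔX − sin φ sin λ·ΔY + cos φ·ΔZ = −(0.134426)(0.403068)(565.8) − (0.134426)(-0.915170)(82.0) + (0.990924)(263.8) = 240.84 m.
1° of latitude spans 111100 m, so Δφ = 240.84 / 111100 × 3600 = 7.804″.

Δφ = 7.80″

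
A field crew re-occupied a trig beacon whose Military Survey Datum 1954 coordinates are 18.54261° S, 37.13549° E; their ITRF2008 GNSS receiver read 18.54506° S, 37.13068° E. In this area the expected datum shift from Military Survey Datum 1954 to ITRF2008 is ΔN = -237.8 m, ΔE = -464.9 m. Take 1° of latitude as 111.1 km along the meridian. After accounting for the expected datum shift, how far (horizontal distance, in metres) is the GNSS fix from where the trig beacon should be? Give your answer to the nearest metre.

54 m

Observed coordinate differences: Δφ = -0.00245°, Δλ = -0.00481°.
Converting to metres (1° lat = 111100 m, cos φ = 0.948087): observed ΔN = -272.2 m, observed ΔE = -506.6 m.
Subtracting the expected shift leaves a residual of -272.2 − (-237.8) = -34.4 m north and -506.6 − (-464.9) = -41.7 m east.
Residual distance = √((-34.4)² + (-41.7)²) = 54.1 m.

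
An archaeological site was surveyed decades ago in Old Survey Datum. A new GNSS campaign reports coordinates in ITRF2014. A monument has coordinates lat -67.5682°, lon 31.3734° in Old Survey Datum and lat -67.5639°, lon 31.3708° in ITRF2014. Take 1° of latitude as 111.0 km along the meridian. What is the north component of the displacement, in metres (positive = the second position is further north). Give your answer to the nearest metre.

Δφ = -67.5639° − -67.5682° = +0.0043°; Δλ = 31.3708° − 31.3734° = -0.0026°.
ΔN = Δφ × 111000 = 477.3 m; ΔE = Δλ × 111000 × cos(-67.5682°) = -0.0026 × 111000 × 0.381583 = -110.1 m.

ΔN = 477 m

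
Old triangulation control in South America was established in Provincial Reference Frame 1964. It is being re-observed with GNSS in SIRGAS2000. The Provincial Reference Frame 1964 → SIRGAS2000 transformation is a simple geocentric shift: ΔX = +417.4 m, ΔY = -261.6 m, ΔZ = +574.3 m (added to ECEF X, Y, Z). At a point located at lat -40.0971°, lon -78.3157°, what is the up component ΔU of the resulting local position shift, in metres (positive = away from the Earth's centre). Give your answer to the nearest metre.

At φ = -40.0971°, λ = -78.3157°: sin φ = -0.644085, cos φ = 0.764954, sin λ = -0.979278, cos λ = 0.202519.
ΔU = cos φ cos λ·ΔX + cos φ sin λ·ΔY + sin φ·ΔZ = (0.764954)(0.202519)(417.4) + (0.764954)(-0.979278)(-261.6) + (-0.644085)(574.3) = -109.27 m.

ΔU = -109 m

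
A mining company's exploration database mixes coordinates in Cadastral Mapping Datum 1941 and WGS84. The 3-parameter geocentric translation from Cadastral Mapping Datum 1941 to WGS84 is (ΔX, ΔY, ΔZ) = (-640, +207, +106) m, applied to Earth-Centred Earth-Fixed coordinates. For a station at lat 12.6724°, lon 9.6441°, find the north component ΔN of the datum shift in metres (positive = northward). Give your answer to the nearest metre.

ΔN = 234 m

The local north axis is (−sin φ cos λ, −sin φ sin λ, cos φ), giving ΔN = 138.417 − 7.608 + 103.418 = 234.23 m.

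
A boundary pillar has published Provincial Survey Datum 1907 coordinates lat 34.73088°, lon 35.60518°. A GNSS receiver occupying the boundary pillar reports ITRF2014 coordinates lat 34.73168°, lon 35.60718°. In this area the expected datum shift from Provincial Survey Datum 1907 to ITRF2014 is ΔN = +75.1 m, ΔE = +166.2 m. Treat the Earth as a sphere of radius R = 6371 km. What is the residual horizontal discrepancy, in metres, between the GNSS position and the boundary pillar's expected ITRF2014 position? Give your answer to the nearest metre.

Observed coordinate differences: Δφ = +0.00080°, Δλ = +0.00200°.
Converting to metres (1° lat = 111195 m, cos φ = 0.821837): observed ΔN = 89.0 m, observed ΔE = 182.8 m.
Subtracting the expected shift leaves a residual of 89.0 − (75.1) = 13.9 m north and 182.8 − (166.2) = 16.6 m east.
Residual distance = √(13.9² + 16.6²) = 21.6 m.

22 m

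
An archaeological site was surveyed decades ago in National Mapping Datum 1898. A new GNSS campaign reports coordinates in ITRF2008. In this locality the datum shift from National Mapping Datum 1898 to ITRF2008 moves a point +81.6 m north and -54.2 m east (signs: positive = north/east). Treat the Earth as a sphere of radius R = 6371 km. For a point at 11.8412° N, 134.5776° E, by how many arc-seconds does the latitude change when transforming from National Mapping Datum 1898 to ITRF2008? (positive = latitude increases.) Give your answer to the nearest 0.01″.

Δφ = 2.64″

On a sphere of radius R, 1 rad of latitude = R, so Δφ = ΔN / R = 81.6 / 6371000 = 1.2808e-05 rad = 2.642″.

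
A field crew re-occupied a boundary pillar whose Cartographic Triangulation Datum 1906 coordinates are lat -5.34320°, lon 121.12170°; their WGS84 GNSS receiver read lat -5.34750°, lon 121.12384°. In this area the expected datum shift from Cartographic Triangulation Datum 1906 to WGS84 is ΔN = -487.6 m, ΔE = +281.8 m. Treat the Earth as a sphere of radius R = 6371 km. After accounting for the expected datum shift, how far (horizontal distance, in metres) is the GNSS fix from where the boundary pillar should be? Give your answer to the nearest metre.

Observed coordinate differences: Δφ = -0.00430°, Δλ = +0.00214°.
Converting to metres (1° lat = 111195 m, cos φ = 0.995655): observed ΔN = -478.1 m, observed ΔE = 236.9 m.
Subtracting the expected shift leaves a residual of -478.1 − (-487.6) = 9.5 m north and 236.9 − (281.8) = -44.9 m east.
Residual distance = √(9.5² + (-44.9)²) = 45.9 m.

46 m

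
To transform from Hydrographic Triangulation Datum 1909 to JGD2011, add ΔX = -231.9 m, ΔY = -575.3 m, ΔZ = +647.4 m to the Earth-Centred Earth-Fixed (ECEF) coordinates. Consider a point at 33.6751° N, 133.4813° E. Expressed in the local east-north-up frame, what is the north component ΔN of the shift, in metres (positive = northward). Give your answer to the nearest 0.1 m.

ΔN = 681.7 m

At φ = 33.6751°, λ = 133.4813°: sin φ = 0.554483, cos φ = 0.832195, sin λ = 0.725599, cos λ = -0.688118.
ΔN = −sin φ cos λ·ΔX − sin φ sin λ·ΔY + cos φ·ΔZ = −(0.554483)(-0.688118)(-231.9) − (0.554483)(0.725599)(-575.3) + (0.832195)(647.4) = 681.74 m.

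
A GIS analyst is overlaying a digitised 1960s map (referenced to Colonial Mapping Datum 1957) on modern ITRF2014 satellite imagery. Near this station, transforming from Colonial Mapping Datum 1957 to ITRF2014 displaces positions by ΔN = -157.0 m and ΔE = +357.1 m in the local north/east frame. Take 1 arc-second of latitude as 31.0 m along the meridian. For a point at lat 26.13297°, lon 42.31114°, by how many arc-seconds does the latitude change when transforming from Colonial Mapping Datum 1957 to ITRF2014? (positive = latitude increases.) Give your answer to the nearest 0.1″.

Δφ = -5.1″

1″ of latitude = 31.00 m, so Δφ = -157.0 / 31.00 = -5.065″.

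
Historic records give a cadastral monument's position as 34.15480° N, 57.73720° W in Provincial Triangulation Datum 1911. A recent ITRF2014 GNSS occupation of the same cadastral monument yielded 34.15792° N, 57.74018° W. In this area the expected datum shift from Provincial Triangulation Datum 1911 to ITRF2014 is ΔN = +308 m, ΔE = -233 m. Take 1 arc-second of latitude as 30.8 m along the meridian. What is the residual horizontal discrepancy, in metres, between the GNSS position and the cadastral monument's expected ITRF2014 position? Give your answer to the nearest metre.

55 m

Observed coordinate differences: Δφ = +0.00312°, Δλ = -0.00298°.
Converting to metres (1° lat = 110880 m, cos φ = 0.827524): observed ΔN = 345.9 m, observed ΔE = -273.4 m.
Subtracting the expected shift leaves a residual of 345.9 − (308) = 37.9 m north and -273.4 − (-233) = -40.4 m east.
Residual distance = √(37.9² + (-40.4)²) = 55.4 m.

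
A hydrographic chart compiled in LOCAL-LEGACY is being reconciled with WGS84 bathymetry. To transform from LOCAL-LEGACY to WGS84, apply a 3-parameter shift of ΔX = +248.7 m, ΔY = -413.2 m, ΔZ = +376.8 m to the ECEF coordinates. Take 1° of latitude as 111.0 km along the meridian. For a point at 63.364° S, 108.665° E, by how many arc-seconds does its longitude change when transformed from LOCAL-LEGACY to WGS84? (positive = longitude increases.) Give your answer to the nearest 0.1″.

Δλ = -7.5″

sin φ = -0.893873, cos φ = 0.448321, sin λ = 0.947406, cos λ = -0.320034.
East component: ΔE = −sin λ·ΔX + cos λ·ΔY = −(0.947406)(248.7) + (-0.320034)(-413.2) = -103.38 m.
1° of latitude spans 111000 m; at latitude φ, 1° of longitude spans that × cos φ = 49763.6 m, so Δλ = -103.38 / 49763.6 × 3600 = -7.479″.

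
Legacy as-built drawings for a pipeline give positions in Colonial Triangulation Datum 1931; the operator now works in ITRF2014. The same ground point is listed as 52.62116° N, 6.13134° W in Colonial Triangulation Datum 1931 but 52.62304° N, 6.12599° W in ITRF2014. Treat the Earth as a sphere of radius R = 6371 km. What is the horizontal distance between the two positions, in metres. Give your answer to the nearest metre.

417 m

Δφ = 52.62304° − 52.62116° = +0.00188°; Δλ = -6.12599° − -6.13134° = +0.00535°.
1° along a meridian = πR/180 = 111195 m.
ΔN = Δφ × 111195 = 209.0 m; ΔE = Δλ × 111195 × cos(52.62116°) = +0.00535 × 111195 × 0.607082 = 361.1 m.
Distance = √(ΔE² + ΔN²) = √(361.1² + 209.0²) = 417.3 m.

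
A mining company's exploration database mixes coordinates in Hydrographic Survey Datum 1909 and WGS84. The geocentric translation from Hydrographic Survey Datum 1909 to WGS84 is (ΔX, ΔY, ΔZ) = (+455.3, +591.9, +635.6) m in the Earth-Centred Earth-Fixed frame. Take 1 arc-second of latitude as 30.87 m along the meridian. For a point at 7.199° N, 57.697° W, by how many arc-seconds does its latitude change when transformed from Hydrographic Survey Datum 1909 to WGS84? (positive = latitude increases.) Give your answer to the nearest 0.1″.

sin φ = 0.125316, cos φ = 0.992117, sin λ = -0.845234, cos λ = 0.534397.
North component: ΔN = −sin φ cos λ·ΔX − sin φ sin λ·ΔY + cos φ·ΔZ = −(0.125316)(0.534397)(455.3) − (0.125316)(-0.845234)(591.9) + (0.992117)(635.6) = 662.79 m.
1° of latitude spans 3600 × 30.87 = 111132 m, so Δφ = 662.79 / 111132 × 3600 = 21.470″.

Δφ = 21.5″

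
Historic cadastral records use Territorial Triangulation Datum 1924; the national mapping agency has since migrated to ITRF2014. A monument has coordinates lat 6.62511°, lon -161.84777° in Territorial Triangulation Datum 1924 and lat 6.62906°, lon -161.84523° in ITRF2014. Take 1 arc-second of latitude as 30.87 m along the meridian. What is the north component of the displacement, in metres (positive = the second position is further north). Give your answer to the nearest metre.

Δφ = 6.62906° − 6.62511° = +0.00395°; Δλ = -161.84523° − -161.84777° = +0.00254°.
1° of latitude = 3600 × 30.87 = 111132 m.
ΔN = Δφ × 111132 = 439.0 m; ΔE = Δλ × 111132 × cos(6.62511°) = +0.00254 × 111132 × 0.993322 = 280.4 m.

ΔN = 439 m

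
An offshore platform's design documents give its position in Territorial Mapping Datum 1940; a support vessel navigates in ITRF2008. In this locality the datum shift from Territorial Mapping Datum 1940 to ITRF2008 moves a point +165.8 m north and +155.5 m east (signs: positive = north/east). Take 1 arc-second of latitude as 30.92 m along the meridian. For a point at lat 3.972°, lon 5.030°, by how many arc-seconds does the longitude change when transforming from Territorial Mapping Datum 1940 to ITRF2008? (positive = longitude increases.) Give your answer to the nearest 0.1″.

At latitude 3.972°, cos φ = 0.997598.
1″ of longitude at this latitude = 30.92 × cos φ = 30.8457 m, so Δλ = 155.5 / 30.8457 = 5.041″.

Δλ = 5.0″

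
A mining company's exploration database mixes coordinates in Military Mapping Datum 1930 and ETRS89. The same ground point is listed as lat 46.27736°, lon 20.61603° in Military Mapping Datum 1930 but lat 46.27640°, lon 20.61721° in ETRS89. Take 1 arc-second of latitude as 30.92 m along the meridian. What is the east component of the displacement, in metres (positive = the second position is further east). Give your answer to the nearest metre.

ΔE = 91 m

Δφ = 46.27640° − 46.27736° = -0.00096°; Δλ = 20.61721° − 20.61603° = +0.00118°.
1° of latitude = 3600 × 30.92 = 111312 m.
ΔN = Δφ × 111312 = -106.9 m; ΔE = Δλ × 111312 × cos(46.27736°) = +0.00118 × 111312 × 0.691168 = 90.8 m.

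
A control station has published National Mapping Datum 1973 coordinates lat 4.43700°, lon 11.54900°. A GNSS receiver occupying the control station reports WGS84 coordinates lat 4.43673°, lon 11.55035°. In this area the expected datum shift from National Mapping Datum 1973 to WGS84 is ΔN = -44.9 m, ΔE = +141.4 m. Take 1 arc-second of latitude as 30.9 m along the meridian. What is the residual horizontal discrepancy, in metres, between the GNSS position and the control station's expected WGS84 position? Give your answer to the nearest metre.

Observed coordinate differences: Δφ = -0.00027°, Δλ = +0.00135°.
Converting to metres (1° lat = 111240 m, cos φ = 0.997003): observed ΔN = -30.0 m, observed ΔE = 149.7 m.
Subtracting the expected shift leaves a residual of -30.0 − (-44.9) = 14.9 m north and 149.7 − (141.4) = 8.3 m east.
Residual distance = √(14.9² + 8.3²) = 17.0 m.

17 m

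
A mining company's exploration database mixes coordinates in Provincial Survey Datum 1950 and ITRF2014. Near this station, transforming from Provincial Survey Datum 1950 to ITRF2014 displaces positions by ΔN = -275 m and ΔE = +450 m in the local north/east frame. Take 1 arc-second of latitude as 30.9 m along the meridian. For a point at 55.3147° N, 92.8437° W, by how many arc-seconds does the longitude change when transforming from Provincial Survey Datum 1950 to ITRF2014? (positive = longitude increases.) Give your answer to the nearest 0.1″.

Δλ = 25.6″

At latitude 55.3147°, cos φ = 0.569069.
1″ of longitude at this latitude = 30.90 × cos φ = 17.5842 m, so Δλ = 450.0 / 17.5842 = 25.591″.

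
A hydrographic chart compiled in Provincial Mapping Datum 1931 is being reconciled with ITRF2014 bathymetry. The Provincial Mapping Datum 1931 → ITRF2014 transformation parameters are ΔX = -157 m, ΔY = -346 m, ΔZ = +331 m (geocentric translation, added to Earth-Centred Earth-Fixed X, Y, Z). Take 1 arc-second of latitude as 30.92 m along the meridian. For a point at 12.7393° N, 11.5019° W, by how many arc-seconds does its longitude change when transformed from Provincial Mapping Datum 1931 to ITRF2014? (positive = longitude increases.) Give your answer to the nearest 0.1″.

Δλ = -12.3″

sin φ = 0.220515, cos φ = 0.975384, sin λ = -0.199400, cos λ = 0.979918.
East component: ΔE = −sin λ·ΔX + cos λ·ΔY = −(-0.199400)(-157) + (0.979918)(-346) = -370.36 m.
1° of latitude spans 3600 × 30.92 = 111312 m; at latitude φ, 1° of longitude spans that × cos φ = 108571.9 m, so Δλ = -370.36 / 108571.9 × 3600 = -12.280″.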